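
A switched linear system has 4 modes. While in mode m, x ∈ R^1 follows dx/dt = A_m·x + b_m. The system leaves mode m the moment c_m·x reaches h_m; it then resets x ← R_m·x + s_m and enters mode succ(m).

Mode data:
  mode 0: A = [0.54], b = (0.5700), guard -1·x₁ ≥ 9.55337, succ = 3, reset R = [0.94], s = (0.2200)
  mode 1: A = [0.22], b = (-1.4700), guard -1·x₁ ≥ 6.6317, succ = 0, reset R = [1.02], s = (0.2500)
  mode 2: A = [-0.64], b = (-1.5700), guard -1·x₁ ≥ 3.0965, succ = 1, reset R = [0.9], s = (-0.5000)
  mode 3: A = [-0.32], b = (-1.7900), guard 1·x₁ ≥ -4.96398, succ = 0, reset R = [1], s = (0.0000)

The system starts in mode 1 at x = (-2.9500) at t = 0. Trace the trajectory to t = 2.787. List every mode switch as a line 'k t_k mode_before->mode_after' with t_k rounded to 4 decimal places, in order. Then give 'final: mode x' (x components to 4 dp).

Mode 1: guard c·x = 6.6317 hit at Δt = 1.4714 (t = 1.4714), x⁻ = (-6.6317) → reset → x⁺ = (-6.5143), jump to mode 0
Mode 0: guard c·x = 9.5534 hit at Δt = 0.8196 (t = 2.2910), x⁻ = (-9.5534) → reset → x⁺ = (-8.7602), jump to mode 3
Mode 3: flow for 0.4960 to horizon, guard not reached → x = (-8.2954)

1 1.4714 1->0
2 2.2910 0->3
final: 3 -8.2954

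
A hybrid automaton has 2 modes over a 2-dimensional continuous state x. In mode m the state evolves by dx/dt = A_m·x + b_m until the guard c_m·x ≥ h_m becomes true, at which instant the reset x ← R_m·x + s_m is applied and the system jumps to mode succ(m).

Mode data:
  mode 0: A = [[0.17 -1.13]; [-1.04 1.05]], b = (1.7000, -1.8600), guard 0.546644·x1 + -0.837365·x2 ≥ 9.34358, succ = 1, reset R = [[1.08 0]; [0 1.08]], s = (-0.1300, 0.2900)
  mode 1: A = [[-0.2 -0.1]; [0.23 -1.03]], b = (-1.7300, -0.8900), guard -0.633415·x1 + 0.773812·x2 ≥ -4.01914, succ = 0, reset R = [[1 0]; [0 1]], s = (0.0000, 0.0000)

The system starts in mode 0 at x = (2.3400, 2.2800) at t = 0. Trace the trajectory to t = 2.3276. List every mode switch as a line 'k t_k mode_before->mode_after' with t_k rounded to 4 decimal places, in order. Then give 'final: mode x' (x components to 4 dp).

1 1.4944 0->1
final: 1 5.1319 -2.6706

Mode 0: guard c·x = 9.3436 hit at Δt = 1.4944 (t = 1.4944), x⁻ = (6.8151, -6.7093) → reset → x⁺ = (7.2303, -6.9561), jump to mode 1
Mode 1: flow for 0.8332 to horizon, guard not reached → x = (5.1319, -2.6706)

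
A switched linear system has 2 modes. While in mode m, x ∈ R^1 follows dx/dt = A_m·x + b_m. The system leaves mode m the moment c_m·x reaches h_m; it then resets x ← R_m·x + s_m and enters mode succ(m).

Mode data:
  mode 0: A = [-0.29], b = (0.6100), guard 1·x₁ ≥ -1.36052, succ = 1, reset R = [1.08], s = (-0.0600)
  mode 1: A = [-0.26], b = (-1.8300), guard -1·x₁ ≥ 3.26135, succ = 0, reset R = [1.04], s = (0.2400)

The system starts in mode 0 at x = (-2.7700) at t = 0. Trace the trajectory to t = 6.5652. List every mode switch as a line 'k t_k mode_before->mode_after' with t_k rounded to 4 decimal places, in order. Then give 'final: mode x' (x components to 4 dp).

1 1.1772 0->1
2 2.6289 1->0
3 4.0662 0->1
4 5.5179 1->0
final: 0 -1.7753

Mode 0: guard c·x = -1.3605 hit at Δt = 1.1772 (t = 1.1772), x⁻ = (-1.3605) → reset → x⁺ = (-1.5294), jump to mode 1
Mode 1: guard c·x = 3.2614 hit at Δt = 1.4517 (t = 2.6289), x⁻ = (-3.2614) → reset → x⁺ = (-3.1518), jump to mode 0
Mode 0: guard c·x = -1.3605 hit at Δt = 1.4373 (t = 4.0662), x⁻ = (-1.3605) → reset → x⁺ = (-1.5294), jump to mode 1
Mode 1: guard c·x = 3.2614 hit at Δt = 1.4517 (t = 5.5179), x⁻ = (-3.2614) → reset → x⁺ = (-3.1518), jump to mode 0
Mode 0: flow for 1.0473 to horizon, guard not reached → x = (-1.7753)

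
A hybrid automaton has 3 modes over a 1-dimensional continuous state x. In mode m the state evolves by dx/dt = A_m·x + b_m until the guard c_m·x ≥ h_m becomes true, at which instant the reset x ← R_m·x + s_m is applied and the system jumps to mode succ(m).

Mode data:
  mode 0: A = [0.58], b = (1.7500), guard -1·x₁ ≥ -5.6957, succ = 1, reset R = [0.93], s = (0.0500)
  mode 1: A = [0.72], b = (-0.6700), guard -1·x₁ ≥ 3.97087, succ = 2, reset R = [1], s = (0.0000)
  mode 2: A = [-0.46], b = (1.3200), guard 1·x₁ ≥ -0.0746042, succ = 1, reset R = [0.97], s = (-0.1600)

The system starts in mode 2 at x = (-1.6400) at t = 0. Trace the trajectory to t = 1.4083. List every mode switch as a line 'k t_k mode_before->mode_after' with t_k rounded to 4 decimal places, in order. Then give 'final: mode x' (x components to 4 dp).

Mode 2: guard c·x = -0.0746 hit at Δt = 0.9269 (t = 0.9269), x⁻ = (-0.0746) → reset → x⁺ = (-0.2324), jump to mode 1
Mode 1: flow for 0.4814 to horizon, guard not reached → x = (-0.7141)

1 0.9269 2->1
final: 1 -0.7141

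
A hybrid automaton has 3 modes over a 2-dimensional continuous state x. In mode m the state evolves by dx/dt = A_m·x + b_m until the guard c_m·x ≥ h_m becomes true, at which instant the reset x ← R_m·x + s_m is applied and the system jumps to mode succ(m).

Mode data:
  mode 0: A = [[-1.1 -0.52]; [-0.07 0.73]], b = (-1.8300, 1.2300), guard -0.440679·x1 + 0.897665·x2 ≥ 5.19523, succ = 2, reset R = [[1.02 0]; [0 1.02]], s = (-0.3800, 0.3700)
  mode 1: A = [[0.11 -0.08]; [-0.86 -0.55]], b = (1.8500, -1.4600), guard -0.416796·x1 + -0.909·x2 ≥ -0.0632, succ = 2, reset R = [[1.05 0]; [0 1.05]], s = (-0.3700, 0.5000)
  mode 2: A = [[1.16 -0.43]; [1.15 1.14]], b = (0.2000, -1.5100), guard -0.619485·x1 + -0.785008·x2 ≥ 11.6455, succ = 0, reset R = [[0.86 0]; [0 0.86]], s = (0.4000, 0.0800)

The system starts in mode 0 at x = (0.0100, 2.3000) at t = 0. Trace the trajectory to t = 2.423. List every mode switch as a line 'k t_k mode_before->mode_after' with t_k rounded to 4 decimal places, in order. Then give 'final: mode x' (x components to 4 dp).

Mode 0: guard c·x = 5.1952 hit at Δt = 0.6799 (t = 0.6799), x⁻ = (-1.7810, 4.9132) → reset → x⁺ = (-2.1966, 5.3814), jump to mode 2
Mode 2: guard c·x = 11.6455 hit at Δt = 1.3257 (t = 2.0056), x⁻ = (-16.2216, -2.0337) → reset → x⁺ = (-13.5505, -1.6690), jump to mode 0
Mode 0: flow for 0.4174 to horizon, guard not reached → x = (-8.9201, -1.2818)

1 0.6799 0->2
2 2.0056 2->0
final: 0 -8.9201 -1.2818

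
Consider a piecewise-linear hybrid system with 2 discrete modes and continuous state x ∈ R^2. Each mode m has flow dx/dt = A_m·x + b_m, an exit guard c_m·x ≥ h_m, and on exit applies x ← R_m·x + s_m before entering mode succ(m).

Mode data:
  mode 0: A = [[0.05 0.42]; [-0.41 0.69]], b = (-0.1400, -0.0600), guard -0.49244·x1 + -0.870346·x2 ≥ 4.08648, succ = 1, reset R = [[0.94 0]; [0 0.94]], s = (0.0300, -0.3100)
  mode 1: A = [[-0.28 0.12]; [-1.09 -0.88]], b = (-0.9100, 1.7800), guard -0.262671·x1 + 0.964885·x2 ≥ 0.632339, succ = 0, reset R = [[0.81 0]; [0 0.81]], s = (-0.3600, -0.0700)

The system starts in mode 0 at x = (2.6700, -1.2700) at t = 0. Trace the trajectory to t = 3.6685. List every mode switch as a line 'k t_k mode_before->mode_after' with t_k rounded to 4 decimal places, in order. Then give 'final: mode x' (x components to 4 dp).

Mode 0: guard c·x = 4.0865 hit at Δt = 1.3336 (t = 1.3336), x⁻ = (0.9238, -5.2179) → reset → x⁺ = (0.8984, -5.2149), jump to mode 1
Mode 1: guard c·x = 0.6323 hit at Δt = 1.5424 (t = 2.8760), x⁻ = (-0.8269, 0.4303) → reset → x⁺ = (-1.0298, 0.2785), jump to mode 0
Mode 0: flow for 0.7925 to horizon, guard not reached → x = (-1.0000, 0.8643)

1 1.3336 0->1
2 2.8760 1->0
final: 0 -1.0000 0.8643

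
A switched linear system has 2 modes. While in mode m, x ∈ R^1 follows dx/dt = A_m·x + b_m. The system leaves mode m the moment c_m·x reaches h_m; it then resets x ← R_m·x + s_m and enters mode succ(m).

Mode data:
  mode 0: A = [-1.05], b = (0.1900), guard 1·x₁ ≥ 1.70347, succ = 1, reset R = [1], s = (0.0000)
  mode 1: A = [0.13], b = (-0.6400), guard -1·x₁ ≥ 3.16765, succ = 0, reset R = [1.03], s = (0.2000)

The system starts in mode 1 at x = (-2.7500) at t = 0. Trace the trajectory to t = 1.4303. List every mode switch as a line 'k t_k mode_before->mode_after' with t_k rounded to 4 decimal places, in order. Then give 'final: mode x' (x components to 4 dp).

1 0.4077 1->0
final: 0 -0.9275

Mode 1: guard c·x = 3.1677 hit at Δt = 0.4077 (t = 0.4077), x⁻ = (-3.1677) → reset → x⁺ = (-3.0627), jump to mode 0
Mode 0: flow for 1.0226 to horizon, guard not reached → x = (-0.9275)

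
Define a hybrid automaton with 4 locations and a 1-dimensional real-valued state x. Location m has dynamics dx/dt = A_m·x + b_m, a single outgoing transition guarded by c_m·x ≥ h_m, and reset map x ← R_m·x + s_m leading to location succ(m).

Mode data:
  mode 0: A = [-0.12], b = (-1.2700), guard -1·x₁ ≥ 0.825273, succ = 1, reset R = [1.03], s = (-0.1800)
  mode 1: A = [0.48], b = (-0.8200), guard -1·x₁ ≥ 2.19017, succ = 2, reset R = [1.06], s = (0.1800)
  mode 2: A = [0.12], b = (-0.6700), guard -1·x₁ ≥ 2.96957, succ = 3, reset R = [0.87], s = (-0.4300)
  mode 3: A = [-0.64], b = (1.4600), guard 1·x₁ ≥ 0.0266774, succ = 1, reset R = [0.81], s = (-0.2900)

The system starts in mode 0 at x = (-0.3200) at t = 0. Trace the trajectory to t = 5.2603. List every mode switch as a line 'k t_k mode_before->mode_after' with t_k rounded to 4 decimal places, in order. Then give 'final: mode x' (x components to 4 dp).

1 0.4207 0->1
2 1.1566 1->2
3 2.0051 2->3
4 3.3391 3->1
5 4.7540 1->2
final: 2 -2.6255

Mode 0: guard c·x = 0.8253 hit at Δt = 0.4207 (t = 0.4207), x⁻ = (-0.8253) → reset → x⁺ = (-1.0300), jump to mode 1
Mode 1: guard c·x = 2.1902 hit at Δt = 0.7359 (t = 1.1566), x⁻ = (-2.1902) → reset → x⁺ = (-2.1416), jump to mode 2
Mode 2: guard c·x = 2.9696 hit at Δt = 0.8485 (t = 2.0051), x⁻ = (-2.9696) → reset → x⁺ = (-3.0135), jump to mode 3
Mode 3: guard c·x = 0.0267 hit at Δt = 1.3340 (t = 3.3391), x⁻ = (0.0267) → reset → x⁺ = (-0.2684), jump to mode 1
Mode 1: guard c·x = 2.1902 hit at Δt = 1.4149 (t = 4.7540), x⁻ = (-2.1902) → reset → x⁺ = (-2.1416), jump to mode 2
Mode 2: flow for 0.5063 to horizon, guard not reached → x = (-2.6255)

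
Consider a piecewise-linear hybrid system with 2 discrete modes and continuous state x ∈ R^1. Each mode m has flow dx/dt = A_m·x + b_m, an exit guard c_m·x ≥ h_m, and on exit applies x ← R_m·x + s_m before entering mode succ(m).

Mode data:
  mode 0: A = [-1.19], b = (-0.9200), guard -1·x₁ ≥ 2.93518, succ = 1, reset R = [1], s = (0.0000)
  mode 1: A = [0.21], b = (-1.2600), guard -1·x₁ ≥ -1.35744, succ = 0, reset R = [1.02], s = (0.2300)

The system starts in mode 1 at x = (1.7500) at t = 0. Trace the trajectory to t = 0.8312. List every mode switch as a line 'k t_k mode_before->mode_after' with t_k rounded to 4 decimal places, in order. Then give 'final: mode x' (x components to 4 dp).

Mode 1: guard c·x = -1.3574 hit at Δt = 0.4207 (t = 0.4207), x⁻ = (1.3574) → reset → x⁺ = (1.6146), jump to mode 0
Mode 0: flow for 0.4105 to horizon, guard not reached → x = (0.6919)

1 0.4207 1->0
final: 0 0.6919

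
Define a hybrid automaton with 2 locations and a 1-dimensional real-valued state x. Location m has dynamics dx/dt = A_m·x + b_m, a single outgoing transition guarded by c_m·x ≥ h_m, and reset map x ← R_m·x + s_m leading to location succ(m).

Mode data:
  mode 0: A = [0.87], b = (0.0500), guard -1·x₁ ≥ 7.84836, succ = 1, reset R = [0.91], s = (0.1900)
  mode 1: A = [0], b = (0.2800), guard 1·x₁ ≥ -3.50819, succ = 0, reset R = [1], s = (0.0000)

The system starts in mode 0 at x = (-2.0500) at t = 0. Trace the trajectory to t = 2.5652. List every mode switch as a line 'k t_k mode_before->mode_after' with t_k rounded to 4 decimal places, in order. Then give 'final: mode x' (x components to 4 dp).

Mode 0: guard c·x = 7.8484 hit at Δt = 1.5673 (t = 1.5673), x⁻ = (-7.8484) → reset → x⁺ = (-6.9520), jump to mode 1
Mode 1: flow for 0.9979 to horizon, guard not reached → x = (-6.6726)

1 1.5673 0->1
final: 1 -6.6726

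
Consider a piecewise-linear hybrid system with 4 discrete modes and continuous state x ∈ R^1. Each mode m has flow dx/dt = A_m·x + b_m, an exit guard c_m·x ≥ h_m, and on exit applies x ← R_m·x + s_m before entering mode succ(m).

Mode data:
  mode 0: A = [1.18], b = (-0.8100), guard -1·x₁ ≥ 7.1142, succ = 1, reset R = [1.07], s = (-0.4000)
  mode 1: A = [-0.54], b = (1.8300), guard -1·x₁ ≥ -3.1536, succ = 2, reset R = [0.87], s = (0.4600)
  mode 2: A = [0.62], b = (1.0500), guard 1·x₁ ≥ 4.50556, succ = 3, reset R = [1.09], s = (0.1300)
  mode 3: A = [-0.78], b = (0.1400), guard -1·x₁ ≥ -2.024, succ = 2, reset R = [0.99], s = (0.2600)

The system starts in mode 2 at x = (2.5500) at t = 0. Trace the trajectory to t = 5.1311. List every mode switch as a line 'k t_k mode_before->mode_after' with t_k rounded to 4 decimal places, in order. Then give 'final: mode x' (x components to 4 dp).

1 0.6113 2->3
2 1.8538 3->2
3 2.5777 2->3
4 3.8202 3->2
5 4.5442 2->3
final: 3 3.2553

Mode 2: guard c·x = 4.5056 hit at Δt = 0.6113 (t = 0.6113), x⁻ = (4.5056) → reset → x⁺ = (5.0411), jump to mode 3
Mode 3: guard c·x = -2.0240 hit at Δt = 1.2425 (t = 1.8538), x⁻ = (2.0240) → reset → x⁺ = (2.2638), jump to mode 2
Mode 2: guard c·x = 4.5056 hit at Δt = 0.7239 (t = 2.5777), x⁻ = (4.5056) → reset → x⁺ = (5.0411), jump to mode 3
Mode 3: guard c·x = -2.0240 hit at Δt = 1.2425 (t = 3.8202), x⁻ = (2.0240) → reset → x⁺ = (2.2638), jump to mode 2
Mode 2: guard c·x = 4.5056 hit at Δt = 0.7239 (t = 4.5442), x⁻ = (4.5056) → reset → x⁺ = (5.0411), jump to mode 3
Mode 3: flow for 0.5869 to horizon, guard not reached → x = (3.2553)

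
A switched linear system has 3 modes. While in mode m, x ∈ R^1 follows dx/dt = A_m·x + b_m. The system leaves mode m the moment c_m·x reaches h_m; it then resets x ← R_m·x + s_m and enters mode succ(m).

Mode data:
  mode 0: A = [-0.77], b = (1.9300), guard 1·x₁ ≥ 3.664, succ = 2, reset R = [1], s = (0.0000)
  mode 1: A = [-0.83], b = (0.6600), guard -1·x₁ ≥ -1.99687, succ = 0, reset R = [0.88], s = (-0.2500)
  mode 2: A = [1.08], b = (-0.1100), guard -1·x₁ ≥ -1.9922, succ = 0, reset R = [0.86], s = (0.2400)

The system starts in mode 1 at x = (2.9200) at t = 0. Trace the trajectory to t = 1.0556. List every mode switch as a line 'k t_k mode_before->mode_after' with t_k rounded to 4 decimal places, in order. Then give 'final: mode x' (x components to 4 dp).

1 0.6867 1->0
final: 0 1.7543

Mode 1: guard c·x = -1.9969 hit at Δt = 0.6867 (t = 0.6867), x⁻ = (1.9969) → reset → x⁺ = (1.5072), jump to mode 0
Mode 0: flow for 0.3689 to horizon, guard not reached → x = (1.7543)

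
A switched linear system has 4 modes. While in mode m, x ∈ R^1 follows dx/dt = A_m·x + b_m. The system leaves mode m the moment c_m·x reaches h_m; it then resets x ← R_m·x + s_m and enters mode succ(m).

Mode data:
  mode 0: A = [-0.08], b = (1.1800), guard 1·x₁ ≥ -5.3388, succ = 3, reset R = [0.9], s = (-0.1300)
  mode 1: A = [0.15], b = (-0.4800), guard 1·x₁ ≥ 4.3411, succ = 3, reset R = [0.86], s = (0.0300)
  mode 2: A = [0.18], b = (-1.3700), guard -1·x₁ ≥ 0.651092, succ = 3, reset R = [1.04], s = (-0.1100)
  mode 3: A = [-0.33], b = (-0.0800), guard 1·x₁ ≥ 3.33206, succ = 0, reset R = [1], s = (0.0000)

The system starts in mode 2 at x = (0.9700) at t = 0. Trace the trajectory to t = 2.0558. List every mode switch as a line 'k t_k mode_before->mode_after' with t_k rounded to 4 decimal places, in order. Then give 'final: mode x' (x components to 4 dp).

1 1.2134 2->3
final: 3 -0.6549

Mode 2: guard c·x = 0.6511 hit at Δt = 1.2134 (t = 1.2134), x⁻ = (-0.6511) → reset → x⁺ = (-0.7871), jump to mode 3
Mode 3: flow for 0.8424 to horizon, guard not reached → x = (-0.6549)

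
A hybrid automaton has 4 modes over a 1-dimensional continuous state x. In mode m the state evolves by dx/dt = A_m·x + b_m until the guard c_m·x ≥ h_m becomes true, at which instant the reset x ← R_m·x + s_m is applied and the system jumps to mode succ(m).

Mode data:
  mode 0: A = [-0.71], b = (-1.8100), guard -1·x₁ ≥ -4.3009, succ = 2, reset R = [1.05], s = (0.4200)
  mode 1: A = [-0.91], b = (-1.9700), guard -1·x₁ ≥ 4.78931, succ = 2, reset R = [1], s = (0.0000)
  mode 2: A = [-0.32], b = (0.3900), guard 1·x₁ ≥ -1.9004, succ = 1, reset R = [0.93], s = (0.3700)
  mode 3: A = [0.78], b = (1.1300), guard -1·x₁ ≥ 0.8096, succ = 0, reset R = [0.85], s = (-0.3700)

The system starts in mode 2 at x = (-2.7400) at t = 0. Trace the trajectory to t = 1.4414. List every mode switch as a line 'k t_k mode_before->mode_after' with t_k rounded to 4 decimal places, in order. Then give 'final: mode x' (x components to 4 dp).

1 0.7449 2->1
final: 1 -1.7576

Mode 2: guard c·x = -1.9004 hit at Δt = 0.7449 (t = 0.7449), x⁻ = (-1.9004) → reset → x⁺ = (-1.3974), jump to mode 1
Mode 1: flow for 0.6965 to horizon, guard not reached → x = (-1.7576)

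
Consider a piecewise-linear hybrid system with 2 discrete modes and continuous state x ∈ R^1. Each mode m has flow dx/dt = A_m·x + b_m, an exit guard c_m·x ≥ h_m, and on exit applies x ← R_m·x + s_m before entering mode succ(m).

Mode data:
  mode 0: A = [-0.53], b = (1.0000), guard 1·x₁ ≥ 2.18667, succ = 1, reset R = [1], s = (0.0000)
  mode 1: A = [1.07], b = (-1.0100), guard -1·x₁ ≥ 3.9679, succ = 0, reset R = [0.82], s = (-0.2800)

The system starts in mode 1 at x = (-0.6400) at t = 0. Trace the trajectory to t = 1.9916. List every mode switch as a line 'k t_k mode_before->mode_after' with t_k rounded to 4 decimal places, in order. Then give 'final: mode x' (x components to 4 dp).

1 1.0577 1->0
final: 0 -1.4175

Mode 1: guard c·x = 3.9679 hit at Δt = 1.0577 (t = 1.0577), x⁻ = (-3.9679) → reset → x⁺ = (-3.5337), jump to mode 0
Mode 0: flow for 0.9339 to horizon, guard not reached → x = (-1.4175)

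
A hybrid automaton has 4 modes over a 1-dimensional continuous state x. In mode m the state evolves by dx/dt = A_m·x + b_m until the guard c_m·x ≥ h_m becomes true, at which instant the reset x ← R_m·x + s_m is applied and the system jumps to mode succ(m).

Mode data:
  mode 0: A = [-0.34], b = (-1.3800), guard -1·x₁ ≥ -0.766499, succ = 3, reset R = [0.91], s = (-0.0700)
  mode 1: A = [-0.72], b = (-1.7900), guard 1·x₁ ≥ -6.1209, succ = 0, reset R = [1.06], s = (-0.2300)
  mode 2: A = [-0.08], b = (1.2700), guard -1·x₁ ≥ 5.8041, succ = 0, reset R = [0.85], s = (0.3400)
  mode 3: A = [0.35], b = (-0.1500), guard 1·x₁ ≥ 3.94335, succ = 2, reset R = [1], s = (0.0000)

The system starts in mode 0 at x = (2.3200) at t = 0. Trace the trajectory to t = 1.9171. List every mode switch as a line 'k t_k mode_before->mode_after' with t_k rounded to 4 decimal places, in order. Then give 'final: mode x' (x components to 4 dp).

Mode 0: guard c·x = -0.7665 hit at Δt = 0.8209 (t = 0.8209), x⁻ = (0.7665) → reset → x⁺ = (0.6275), jump to mode 3
Mode 3: flow for 1.0962 to horizon, guard not reached → x = (0.7206)

1 0.8209 0->3
final: 3 0.7206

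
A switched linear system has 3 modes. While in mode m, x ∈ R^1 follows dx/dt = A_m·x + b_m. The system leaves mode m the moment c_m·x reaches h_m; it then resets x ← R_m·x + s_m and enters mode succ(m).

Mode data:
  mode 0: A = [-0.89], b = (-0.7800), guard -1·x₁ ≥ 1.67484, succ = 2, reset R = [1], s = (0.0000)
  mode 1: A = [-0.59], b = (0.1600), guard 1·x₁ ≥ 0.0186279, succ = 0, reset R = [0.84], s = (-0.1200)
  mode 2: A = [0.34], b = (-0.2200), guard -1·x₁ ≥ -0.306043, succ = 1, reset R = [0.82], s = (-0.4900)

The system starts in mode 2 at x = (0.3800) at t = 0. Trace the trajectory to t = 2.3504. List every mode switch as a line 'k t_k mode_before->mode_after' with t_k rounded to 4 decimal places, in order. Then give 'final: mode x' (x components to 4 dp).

1 0.7190 2->1
2 1.9109 1->0
final: 0 -0.3543

Mode 2: guard c·x = -0.3060 hit at Δt = 0.7190 (t = 0.7190), x⁻ = (0.3060) → reset → x⁺ = (-0.2390), jump to mode 1
Mode 1: guard c·x = 0.0186 hit at Δt = 1.1919 (t = 1.9109), x⁻ = (0.0186) → reset → x⁺ = (-0.1044), jump to mode 0
Mode 0: flow for 0.4395 to horizon, guard not reached → x = (-0.3543)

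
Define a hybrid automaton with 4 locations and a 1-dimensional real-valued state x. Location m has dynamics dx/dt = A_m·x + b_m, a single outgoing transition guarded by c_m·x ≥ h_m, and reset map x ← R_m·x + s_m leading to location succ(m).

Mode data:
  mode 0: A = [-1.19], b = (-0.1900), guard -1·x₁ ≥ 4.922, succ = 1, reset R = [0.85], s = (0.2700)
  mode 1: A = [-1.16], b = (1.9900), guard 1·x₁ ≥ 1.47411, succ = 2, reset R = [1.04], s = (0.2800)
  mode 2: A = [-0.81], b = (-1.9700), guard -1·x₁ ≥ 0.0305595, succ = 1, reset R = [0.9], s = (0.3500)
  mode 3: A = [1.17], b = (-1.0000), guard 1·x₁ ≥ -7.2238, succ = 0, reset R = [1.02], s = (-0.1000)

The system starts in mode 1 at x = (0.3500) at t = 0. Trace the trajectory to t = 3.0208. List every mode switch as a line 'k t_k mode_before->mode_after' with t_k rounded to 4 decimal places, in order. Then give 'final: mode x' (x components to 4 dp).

Mode 1: guard c·x = 1.4741 hit at Δt = 1.4938 (t = 1.4938), x⁻ = (1.4741) → reset → x⁺ = (1.8131), jump to mode 2
Mode 2: guard c·x = 0.0306 hit at Δt = 0.7033 (t = 2.1971), x⁻ = (-0.0306) → reset → x⁺ = (0.3225), jump to mode 1
Mode 1: flow for 0.8237 to horizon, guard not reached → x = (1.1797)

1 1.4938 1->2
2 2.1971 2->1
final: 1 1.1797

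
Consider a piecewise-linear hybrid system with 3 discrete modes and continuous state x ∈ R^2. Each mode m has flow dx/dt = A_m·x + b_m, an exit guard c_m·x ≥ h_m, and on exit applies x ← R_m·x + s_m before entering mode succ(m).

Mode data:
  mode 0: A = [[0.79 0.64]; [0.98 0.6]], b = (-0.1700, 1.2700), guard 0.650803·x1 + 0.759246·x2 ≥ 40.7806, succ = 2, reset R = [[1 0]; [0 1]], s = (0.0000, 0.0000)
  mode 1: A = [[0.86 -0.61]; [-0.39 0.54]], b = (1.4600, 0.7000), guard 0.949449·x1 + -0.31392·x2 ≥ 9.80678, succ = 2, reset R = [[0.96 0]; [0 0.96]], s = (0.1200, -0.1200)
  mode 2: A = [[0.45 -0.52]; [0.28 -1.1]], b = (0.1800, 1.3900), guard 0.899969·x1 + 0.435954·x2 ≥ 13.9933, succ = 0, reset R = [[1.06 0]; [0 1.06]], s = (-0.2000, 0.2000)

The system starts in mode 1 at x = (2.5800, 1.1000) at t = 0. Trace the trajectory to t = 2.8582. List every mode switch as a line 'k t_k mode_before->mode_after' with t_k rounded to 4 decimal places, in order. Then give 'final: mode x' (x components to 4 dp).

Mode 1: guard c·x = 9.8068 hit at Δt = 1.3164 (t = 1.3164), x⁻ = (10.2293, -0.3014) → reset → x⁺ = (9.9401, -0.4093), jump to mode 2
Mode 2: guard c·x = 13.9933 hit at Δt = 0.8755 (t = 2.1919), x⁻ = (14.2981, 2.5816) → reset → x⁺ = (14.9560, 2.9365), jump to mode 0
Mode 0: flow for 0.6663 to horizon, guard not reached → x = (30.9580, 22.3341)

1 1.3164 1->2
2 2.1919 2->0
final: 0 30.9580 22.3341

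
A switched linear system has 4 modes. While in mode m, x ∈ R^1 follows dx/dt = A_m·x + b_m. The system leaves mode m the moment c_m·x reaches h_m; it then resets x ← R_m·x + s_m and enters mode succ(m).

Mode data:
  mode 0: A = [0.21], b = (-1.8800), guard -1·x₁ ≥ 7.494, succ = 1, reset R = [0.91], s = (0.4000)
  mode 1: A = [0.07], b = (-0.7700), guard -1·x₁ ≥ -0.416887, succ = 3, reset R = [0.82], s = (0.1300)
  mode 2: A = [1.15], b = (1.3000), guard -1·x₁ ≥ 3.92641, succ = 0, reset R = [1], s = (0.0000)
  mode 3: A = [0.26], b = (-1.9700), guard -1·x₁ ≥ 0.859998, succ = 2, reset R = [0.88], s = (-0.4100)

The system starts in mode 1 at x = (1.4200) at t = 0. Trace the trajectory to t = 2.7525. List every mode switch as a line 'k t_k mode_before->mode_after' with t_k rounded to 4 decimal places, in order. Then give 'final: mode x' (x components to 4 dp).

1 1.4226 1->3
2 2.0834 3->2
final: 2 -1.2089

Mode 1: guard c·x = -0.4169 hit at Δt = 1.4226 (t = 1.4226), x⁻ = (0.4169) → reset → x⁺ = (0.4718), jump to mode 3
Mode 3: guard c·x = 0.8600 hit at Δt = 0.6608 (t = 2.0834), x⁻ = (-0.8600) → reset → x⁺ = (-1.1668), jump to mode 2
Mode 2: flow for 0.6691 to horizon, guard not reached → x = (-1.2089)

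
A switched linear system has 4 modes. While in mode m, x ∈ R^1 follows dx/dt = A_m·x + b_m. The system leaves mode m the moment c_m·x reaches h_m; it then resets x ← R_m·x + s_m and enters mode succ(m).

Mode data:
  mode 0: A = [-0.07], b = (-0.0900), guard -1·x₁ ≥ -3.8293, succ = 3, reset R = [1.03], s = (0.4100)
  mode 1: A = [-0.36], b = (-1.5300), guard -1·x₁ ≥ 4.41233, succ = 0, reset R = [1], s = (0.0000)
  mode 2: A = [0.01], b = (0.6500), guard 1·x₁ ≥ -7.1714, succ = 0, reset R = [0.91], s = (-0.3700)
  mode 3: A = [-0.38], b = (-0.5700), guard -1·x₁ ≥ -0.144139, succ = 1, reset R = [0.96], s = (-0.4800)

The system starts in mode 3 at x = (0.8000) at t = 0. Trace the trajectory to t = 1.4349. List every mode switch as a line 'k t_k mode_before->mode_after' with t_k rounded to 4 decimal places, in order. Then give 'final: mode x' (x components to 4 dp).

1 0.8834 3->1
final: 1 -1.0454

Mode 3: guard c·x = -0.1441 hit at Δt = 0.8834 (t = 0.8834), x⁻ = (0.1441) → reset → x⁺ = (-0.3416), jump to mode 1
Mode 1: flow for 0.5515 to horizon, guard not reached → x = (-1.0454)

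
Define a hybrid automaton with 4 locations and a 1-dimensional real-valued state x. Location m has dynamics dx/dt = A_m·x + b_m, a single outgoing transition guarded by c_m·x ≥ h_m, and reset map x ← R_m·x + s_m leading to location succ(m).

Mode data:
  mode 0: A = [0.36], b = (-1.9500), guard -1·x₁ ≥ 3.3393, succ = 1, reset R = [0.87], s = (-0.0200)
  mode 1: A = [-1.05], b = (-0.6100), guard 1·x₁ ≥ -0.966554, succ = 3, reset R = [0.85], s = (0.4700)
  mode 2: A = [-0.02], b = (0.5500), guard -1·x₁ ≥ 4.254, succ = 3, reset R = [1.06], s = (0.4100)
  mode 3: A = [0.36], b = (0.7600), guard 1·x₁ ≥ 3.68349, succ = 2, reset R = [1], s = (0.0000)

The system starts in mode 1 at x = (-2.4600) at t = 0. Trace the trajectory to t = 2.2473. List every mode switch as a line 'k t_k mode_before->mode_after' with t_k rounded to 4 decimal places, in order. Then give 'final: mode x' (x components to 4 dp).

1 1.5083 1->3
final: 3 0.1847

Mode 1: guard c·x = -0.9666 hit at Δt = 1.5083 (t = 1.5083), x⁻ = (-0.9666) → reset → x⁺ = (-0.3516), jump to mode 3
Mode 3: flow for 0.7390 to horizon, guard not reached → x = (0.1847)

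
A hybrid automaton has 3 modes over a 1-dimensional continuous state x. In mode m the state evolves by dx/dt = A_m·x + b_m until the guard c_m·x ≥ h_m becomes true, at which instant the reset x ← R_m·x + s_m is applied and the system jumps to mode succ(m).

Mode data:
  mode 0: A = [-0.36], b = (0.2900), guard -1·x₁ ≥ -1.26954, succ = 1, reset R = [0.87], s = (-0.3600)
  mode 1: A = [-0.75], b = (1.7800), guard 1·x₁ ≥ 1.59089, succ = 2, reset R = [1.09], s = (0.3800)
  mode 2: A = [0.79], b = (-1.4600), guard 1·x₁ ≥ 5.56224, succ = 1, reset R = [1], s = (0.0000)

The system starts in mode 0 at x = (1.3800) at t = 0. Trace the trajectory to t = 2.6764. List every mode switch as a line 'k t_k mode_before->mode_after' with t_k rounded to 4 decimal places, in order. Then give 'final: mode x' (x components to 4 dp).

1 0.5932 0->1
2 1.5708 1->2
final: 2 2.4851

Mode 0: guard c·x = -1.2695 hit at Δt = 0.5932 (t = 0.5932), x⁻ = (1.2695) → reset → x⁺ = (0.7445), jump to mode 1
Mode 1: guard c·x = 1.5909 hit at Δt = 0.9776 (t = 1.5708), x⁻ = (1.5909) → reset → x⁺ = (2.1141), jump to mode 2
Mode 2: flow for 1.1056 to horizon, guard not reached → x = (2.4851)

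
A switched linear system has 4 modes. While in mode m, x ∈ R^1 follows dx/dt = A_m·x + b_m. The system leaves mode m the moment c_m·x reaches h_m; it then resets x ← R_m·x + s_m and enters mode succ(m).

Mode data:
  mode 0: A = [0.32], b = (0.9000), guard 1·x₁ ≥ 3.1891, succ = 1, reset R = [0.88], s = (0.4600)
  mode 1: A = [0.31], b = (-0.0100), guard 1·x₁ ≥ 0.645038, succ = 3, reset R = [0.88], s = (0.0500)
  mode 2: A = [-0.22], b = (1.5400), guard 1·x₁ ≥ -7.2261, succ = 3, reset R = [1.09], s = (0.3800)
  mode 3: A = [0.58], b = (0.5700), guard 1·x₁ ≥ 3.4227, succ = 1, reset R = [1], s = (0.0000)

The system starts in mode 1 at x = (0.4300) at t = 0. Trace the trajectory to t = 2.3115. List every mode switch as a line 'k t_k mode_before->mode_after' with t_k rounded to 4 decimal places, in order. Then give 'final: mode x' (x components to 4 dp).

Mode 1: guard c·x = 0.6450 hit at Δt = 1.3942 (t = 1.3942), x⁻ = (0.6450) → reset → x⁺ = (0.6176), jump to mode 3
Mode 3: flow for 0.9173 to horizon, guard not reached → x = (1.7417)

1 1.3942 1->3
final: 3 1.7417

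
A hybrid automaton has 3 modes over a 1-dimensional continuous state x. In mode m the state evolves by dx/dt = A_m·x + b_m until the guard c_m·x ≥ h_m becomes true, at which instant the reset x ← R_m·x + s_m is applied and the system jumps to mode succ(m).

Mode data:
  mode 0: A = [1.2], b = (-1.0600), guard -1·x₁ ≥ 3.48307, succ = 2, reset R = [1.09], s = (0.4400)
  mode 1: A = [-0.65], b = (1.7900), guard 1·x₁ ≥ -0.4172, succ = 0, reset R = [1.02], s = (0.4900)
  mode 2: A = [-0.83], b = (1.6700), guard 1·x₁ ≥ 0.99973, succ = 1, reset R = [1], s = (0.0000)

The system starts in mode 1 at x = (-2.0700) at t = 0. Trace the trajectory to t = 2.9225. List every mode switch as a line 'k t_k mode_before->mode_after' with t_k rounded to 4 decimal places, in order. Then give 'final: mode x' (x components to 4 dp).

1 0.6454 1->0
2 2.0402 0->2
final: 2 -0.5692

Mode 1: guard c·x = -0.4172 hit at Δt = 0.6454 (t = 0.6454), x⁻ = (-0.4172) → reset → x⁺ = (0.0645), jump to mode 0
Mode 0: guard c·x = 3.4831 hit at Δt = 1.3948 (t = 2.0402), x⁻ = (-3.4831) → reset → x⁺ = (-3.3565), jump to mode 2
Mode 2: flow for 0.8823 to horizon, guard not reached → x = (-0.5692)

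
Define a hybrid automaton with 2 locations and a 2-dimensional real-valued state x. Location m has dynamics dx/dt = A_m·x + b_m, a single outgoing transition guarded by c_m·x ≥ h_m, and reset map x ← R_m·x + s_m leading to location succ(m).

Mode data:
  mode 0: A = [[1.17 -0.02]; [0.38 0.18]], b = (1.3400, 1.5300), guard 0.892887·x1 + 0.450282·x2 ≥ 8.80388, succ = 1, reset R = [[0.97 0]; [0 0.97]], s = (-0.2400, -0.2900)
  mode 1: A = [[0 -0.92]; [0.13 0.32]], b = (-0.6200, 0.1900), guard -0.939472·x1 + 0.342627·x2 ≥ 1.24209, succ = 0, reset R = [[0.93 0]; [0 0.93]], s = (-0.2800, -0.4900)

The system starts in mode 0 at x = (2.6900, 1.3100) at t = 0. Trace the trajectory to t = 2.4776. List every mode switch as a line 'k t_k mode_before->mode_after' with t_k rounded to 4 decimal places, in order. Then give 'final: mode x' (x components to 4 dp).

Mode 0: guard c·x = 8.8039 hit at Δt = 0.7278 (t = 0.7278), x⁻ = (7.7872, 4.1103) → reset → x⁺ = (7.3136, 3.6970), jump to mode 1
Mode 1: guard c·x = 1.2421 hit at Δt = 1.1777 (t = 1.9055), x⁻ = (1.0568, 6.5229) → reset → x⁺ = (0.7028, 5.5763), jump to mode 0
Mode 0: flow for 0.5721 to horizon, guard not reached → x = (2.3605, 7.4300)

1 0.7278 0->1
2 1.9055 1->0
final: 0 2.3605 7.4300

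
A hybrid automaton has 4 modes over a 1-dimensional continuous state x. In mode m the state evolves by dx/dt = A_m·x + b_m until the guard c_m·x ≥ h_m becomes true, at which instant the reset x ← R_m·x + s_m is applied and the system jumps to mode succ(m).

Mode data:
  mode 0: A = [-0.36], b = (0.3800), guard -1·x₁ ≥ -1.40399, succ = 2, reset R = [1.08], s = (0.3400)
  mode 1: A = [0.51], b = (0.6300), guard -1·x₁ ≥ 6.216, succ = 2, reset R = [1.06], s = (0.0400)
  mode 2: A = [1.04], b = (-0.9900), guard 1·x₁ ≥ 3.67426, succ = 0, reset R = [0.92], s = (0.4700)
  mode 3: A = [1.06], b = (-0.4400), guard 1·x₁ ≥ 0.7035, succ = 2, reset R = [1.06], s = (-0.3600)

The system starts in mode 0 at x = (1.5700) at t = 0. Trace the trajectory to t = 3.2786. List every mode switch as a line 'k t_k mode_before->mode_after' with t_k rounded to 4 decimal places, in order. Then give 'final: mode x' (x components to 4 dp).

1 1.0823 0->2
2 2.1419 2->0
final: 0 2.9118

Mode 0: guard c·x = -1.4040 hit at Δt = 1.0823 (t = 1.0823), x⁻ = (1.4040) → reset → x⁺ = (1.8563), jump to mode 2
Mode 2: guard c·x = 3.6743 hit at Δt = 1.0596 (t = 2.1419), x⁻ = (3.6743) → reset → x⁺ = (3.8503), jump to mode 0
Mode 0: flow for 1.1367 to horizon, guard not reached → x = (2.9118)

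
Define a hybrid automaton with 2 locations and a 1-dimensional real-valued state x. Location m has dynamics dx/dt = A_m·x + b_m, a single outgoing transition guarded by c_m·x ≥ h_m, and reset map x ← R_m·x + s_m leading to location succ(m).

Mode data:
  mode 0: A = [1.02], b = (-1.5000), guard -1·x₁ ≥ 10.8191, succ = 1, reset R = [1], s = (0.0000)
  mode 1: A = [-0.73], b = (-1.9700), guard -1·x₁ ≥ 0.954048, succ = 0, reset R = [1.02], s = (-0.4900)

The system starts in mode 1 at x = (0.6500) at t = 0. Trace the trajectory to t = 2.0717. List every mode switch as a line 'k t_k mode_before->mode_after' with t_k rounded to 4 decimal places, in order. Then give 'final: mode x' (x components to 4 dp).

1 0.8932 1->0
final: 0 -8.2899

Mode 1: guard c·x = 0.9540 hit at Δt = 0.8932 (t = 0.8932), x⁻ = (-0.9540) → reset → x⁺ = (-1.4631), jump to mode 0
Mode 0: flow for 1.1785 to horizon, guard not reached → x = (-8.2899)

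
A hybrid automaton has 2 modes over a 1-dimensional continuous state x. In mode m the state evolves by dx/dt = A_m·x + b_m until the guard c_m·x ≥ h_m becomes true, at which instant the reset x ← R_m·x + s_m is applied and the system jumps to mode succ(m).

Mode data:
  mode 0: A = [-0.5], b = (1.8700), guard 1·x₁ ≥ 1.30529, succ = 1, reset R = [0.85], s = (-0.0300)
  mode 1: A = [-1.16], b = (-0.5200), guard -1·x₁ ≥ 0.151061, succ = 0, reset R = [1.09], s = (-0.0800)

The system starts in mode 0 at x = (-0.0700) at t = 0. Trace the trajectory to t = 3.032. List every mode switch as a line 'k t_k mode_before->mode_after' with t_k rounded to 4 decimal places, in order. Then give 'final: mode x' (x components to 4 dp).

1 0.8956 0->1
2 2.3069 1->0
final: 0 0.9671

Mode 0: guard c·x = 1.3053 hit at Δt = 0.8956 (t = 0.8956), x⁻ = (1.3053) → reset → x⁺ = (1.0795), jump to mode 1
Mode 1: guard c·x = 0.1511 hit at Δt = 1.4113 (t = 2.3069), x⁻ = (-0.1511) → reset → x⁺ = (-0.2447), jump to mode 0
Mode 0: flow for 0.7251 to horizon, guard not reached → x = (0.9671)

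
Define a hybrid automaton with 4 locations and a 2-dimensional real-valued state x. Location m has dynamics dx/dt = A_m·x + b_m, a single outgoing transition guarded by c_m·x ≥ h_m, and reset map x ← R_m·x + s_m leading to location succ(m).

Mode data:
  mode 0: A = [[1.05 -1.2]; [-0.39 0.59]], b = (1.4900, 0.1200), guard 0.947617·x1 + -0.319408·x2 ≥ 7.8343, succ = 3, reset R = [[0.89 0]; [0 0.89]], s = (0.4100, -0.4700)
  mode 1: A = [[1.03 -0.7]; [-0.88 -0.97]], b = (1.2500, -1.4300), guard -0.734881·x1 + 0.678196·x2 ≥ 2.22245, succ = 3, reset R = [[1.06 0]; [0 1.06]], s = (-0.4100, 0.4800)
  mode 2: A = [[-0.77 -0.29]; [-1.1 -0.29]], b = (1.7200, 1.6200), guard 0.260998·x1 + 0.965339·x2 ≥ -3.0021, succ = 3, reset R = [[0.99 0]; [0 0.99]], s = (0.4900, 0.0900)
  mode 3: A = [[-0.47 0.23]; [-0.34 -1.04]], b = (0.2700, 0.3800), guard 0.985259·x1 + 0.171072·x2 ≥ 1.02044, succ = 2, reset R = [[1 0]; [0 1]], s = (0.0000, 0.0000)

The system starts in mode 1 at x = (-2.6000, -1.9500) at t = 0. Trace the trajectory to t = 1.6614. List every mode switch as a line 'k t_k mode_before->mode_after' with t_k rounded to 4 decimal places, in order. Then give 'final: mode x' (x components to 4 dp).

Mode 1: guard c·x = 2.2224 hit at Δt = 0.7754 (t = 0.7754), x⁻ = (-3.3157, -0.3158) → reset → x⁺ = (-3.9246, 0.1453), jump to mode 3
Mode 3: flow for 0.8860 to horizon, guard not reached → x = (-2.2892, 0.8562)

1 0.7754 1->3
final: 3 -2.2892 0.8562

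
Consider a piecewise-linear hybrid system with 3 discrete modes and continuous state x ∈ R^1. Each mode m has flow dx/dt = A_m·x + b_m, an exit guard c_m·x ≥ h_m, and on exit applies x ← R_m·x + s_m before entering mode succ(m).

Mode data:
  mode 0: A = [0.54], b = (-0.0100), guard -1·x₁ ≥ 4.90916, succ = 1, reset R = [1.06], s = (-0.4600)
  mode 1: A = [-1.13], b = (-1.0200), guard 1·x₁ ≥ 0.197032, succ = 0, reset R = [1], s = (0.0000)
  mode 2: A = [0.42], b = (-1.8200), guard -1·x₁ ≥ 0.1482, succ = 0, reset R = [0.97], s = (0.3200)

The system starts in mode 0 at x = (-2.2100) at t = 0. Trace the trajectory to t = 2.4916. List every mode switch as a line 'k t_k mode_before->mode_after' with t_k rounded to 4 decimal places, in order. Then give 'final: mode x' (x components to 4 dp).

1 1.4695 0->1
final: 1 -2.4027

Mode 0: guard c·x = 4.9092 hit at Δt = 1.4695 (t = 1.4695), x⁻ = (-4.9092) → reset → x⁺ = (-5.6637), jump to mode 1
Mode 1: flow for 1.0221 to horizon, guard not reached → x = (-2.4027)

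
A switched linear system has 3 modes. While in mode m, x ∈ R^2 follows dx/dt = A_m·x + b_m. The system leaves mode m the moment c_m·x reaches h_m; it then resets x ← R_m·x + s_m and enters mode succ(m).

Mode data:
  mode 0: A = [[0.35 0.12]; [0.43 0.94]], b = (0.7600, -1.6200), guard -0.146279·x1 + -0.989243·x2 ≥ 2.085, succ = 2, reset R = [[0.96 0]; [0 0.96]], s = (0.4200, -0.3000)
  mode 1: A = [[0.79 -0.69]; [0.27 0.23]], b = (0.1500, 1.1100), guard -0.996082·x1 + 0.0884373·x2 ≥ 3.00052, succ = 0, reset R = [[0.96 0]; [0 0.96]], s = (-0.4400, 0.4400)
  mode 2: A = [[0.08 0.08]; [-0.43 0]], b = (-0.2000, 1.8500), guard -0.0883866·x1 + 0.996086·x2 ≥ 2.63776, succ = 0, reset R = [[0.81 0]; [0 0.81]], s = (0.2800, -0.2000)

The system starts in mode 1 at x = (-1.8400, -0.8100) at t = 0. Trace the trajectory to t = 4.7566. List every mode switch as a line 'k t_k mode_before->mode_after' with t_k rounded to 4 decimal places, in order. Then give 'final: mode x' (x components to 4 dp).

Mode 1: guard c·x = 3.0005 hit at Δt = 0.9551 (t = 0.9551), x⁻ = (-3.0564, -0.4962) → reset → x⁺ = (-3.3741, -0.0363), jump to mode 0
Mode 0: guard c·x = 2.0850 hit at Δt = 0.4027 (t = 1.3578), x⁻ = (-3.5944, -1.5762) → reset → x⁺ = (-3.0306, -1.8131), jump to mode 2
Mode 2: guard c·x = 2.6378 hit at Δt = 1.2599 (t = 2.6177), x⁻ = (-3.5962, 2.3290) → reset → x⁺ = (-2.6329, 1.6865), jump to mode 0
Mode 0: guard c·x = 2.0850 hit at Δt = 1.3913 (t = 4.0090), x⁻ = (-2.8161, -1.6913) → reset → x⁺ = (-2.2835, -1.9236), jump to mode 2
Mode 2: flow for 0.7476 to horizon, guard not reached → x = (-2.6310, 0.2522)

1 0.9551 1->0
2 1.3578 0->2
3 2.6177 2->0
4 4.0090 0->2
final: 2 -2.6310 0.2522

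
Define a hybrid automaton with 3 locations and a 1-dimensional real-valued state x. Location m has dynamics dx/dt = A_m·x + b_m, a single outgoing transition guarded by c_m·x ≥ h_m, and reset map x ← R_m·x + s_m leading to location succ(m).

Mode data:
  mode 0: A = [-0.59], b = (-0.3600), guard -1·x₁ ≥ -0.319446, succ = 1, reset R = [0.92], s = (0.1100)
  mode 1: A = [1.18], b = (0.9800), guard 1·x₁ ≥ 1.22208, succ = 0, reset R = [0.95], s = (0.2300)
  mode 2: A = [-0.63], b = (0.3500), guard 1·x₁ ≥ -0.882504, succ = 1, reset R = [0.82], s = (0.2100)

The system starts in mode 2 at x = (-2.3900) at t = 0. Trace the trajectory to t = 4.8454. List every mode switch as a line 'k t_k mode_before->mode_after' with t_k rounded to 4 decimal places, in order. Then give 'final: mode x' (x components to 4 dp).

Mode 2: guard c·x = -0.8825 hit at Δt = 1.1381 (t = 1.1381), x⁻ = (-0.8825) → reset → x⁺ = (-0.5137), jump to mode 1
Mode 1: guard c·x = 1.2221 hit at Δt = 1.5834 (t = 2.7215), x⁻ = (1.2221) → reset → x⁺ = (1.3910), jump to mode 0
Mode 0: guard c·x = -0.3194 hit at Δt = 1.2995 (t = 4.0210), x⁻ = (0.3194) → reset → x⁺ = (0.4039), jump to mode 1
Mode 1: guard c·x = 1.2221 hit at Δt = 0.4309 (t = 4.4519), x⁻ = (1.2221) → reset → x⁺ = (1.3910), jump to mode 0
Mode 0: flow for 0.3935 to horizon, guard not reached → x = (0.9764)

1 1.1381 2->1
2 2.7215 1->0
3 4.0210 0->1
4 4.4519 1->0
final: 0 0.9764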